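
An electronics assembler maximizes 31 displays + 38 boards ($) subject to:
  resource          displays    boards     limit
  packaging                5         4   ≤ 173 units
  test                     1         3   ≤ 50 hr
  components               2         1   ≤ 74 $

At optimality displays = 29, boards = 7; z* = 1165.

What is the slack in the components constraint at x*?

components used = 2·29 + 1·7 = 65; slack = 74 − 65 = 9.

9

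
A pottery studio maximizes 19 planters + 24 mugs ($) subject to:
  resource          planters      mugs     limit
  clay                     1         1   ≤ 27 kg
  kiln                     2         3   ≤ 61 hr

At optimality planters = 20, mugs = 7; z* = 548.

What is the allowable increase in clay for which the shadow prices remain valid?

3.5

Binding constraints: clay, kiln. The basis is B = [[1,1],[2,3]] with det 1.
Per unit increase in clay, x* moves by d = (3, -2).
The basis stays optimal until mugs reaches 0; allowable increase = 3.5 kg.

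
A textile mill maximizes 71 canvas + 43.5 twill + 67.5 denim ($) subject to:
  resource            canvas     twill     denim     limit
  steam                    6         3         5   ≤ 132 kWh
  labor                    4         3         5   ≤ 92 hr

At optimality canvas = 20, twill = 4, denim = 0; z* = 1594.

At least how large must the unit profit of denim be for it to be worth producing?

Both steam and labor are binding at x*.
From A_Bᵀ y = c: 6·y_steam + 4·y_labor = 71; 3·y_steam + 3·y_labor = 43.5.
→ y_steam = 6.5 and y_labor = 8.
denim enters the basis when its profit ≥ yᵀa₃ = 6.5·5 + 8·5 = 72.5.

72.5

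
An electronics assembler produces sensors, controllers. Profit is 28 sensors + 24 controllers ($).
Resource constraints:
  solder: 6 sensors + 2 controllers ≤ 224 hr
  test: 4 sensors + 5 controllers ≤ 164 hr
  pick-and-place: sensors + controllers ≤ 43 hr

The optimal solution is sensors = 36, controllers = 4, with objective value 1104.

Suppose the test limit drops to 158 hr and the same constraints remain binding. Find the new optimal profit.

1080

At the optimum: solder uses 224 of 224 (binding); test uses 164 of 164 (binding); pick-and-place uses 40 of 43 (slack = 3).
Slack constraints have shadow price 0 (complementary slackness).
From A_Bᵀ y = c: 6·y_solder + 4·y_test = 28; 2·y_solder + 5·y_test = 24.
→ y_solder = 2 and y_test = 4.
Δz = y_test·Δb = 4 × (-6) = -24, so new z* = 1104 − 24 = 1080.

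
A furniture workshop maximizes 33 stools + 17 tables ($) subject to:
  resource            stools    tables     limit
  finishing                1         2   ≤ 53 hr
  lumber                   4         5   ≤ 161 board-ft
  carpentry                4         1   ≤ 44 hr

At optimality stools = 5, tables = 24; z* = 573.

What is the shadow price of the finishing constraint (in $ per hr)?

Check each constraint at x*: finishing 53/53 (tight); lumber 140/161 (slack 21); carpentry 44/44 (tight).
Since lumber is not tight, its dual is 0.
Dual feasibility on the basic columns requires 1·y_finishing + 4·y_carpentry = 33, 2·y_finishing + 1·y_carpentry = 17.
This yields shadow prices y_finishing = 5, y_carpentry = 7.
Shadow price of finishing = 5.

5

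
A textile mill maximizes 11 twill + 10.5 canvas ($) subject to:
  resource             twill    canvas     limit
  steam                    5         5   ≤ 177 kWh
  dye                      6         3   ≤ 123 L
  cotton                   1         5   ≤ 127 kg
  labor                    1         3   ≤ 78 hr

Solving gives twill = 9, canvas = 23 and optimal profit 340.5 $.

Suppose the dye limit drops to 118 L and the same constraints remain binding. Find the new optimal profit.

At the optimum: steam uses 160 of 177 (slack = 17); dye uses 123 of 123 (binding); cotton uses 124 of 127 (slack = 3); labor uses 78 of 78 (binding).
Since steam, cotton are not tight, their duals are 0.
The binding rows give the dual system: 6·y_dye + 1·y_labor = 11 and 3·y_dye + 3·y_labor = 10.5.
This yields shadow prices y_dye = 1.5, y_labor = 2.
Δz = y_dye·Δb = 1.5 × (-5) = -7.5, so new z* = 340.5 − 7.5 = 333.

333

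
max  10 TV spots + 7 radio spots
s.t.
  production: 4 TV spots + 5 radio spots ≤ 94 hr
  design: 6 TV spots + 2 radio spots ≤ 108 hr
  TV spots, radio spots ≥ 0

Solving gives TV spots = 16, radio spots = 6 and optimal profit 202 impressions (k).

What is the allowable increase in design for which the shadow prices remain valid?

Binding constraints: production, design. The basis is B = [[4,5],[6,2]] with det -22.
Per unit increase in design, x* moves by d = (0.2273, -0.1818).
The basis stays optimal until radio spots reaches 0; allowable increase = 33 hr.

33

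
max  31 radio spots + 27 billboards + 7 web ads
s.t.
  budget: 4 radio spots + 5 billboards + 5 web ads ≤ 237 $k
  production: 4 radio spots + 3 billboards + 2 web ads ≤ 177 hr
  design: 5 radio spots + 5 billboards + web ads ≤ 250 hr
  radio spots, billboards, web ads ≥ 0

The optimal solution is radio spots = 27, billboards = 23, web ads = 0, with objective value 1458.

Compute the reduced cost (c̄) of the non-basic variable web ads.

At the optimum: budget uses 223 of 237 (slack = 14); production uses 177 of 177 (binding); design uses 250 of 250 (binding).
Slack constraints have shadow price 0 (complementary slackness).
The binding rows give the dual system: 4·y_production + 5·y_design = 31 and 3·y_production + 5·y_design = 27.
This yields shadow prices y_production = 4, y_design = 3.
Reduced cost of web ads: c₃ − yᵀa₃ = 7 − (4·2 + 3·1) = 7 − 11 = -4.

-4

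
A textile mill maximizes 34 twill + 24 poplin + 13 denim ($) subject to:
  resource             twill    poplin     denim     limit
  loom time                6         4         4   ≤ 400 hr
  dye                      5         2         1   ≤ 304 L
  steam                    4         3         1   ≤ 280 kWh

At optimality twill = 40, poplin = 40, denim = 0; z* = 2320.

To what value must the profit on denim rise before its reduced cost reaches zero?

Check each constraint at x*: loom time 400/400 (tight); dye 280/304 (slack 24); steam 280/280 (tight).
Since dye is not tight, its dual is 0.
Dual feasibility on the basic columns requires 6·y_loom time + 4·y_steam = 34, 4·y_loom time + 3·y_steam = 24.
This yields shadow prices y_loom time = 3, y_steam = 4.
denim enters the basis when its profit ≥ yᵀa₃ = 3·4 + 4·1 = 16.

16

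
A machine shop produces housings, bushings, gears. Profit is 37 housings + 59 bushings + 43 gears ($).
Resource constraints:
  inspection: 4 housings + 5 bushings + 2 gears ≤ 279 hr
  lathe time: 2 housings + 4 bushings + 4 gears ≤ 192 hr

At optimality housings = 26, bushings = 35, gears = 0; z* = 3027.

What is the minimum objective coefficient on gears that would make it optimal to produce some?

44

Check each constraint at x*: inspection 279/279 (tight); lathe time 192/192 (tight).
From A_Bᵀ y = c: 4·y_inspection + 2·y_lathe time = 37; 5·y_inspection + 4·y_lathe time = 59.
This yields shadow prices y_inspection = 5, y_lathe time = 8.5.
gears enters the basis when its profit ≥ yᵀa₃ = 5·2 + 8.5·4 = 44.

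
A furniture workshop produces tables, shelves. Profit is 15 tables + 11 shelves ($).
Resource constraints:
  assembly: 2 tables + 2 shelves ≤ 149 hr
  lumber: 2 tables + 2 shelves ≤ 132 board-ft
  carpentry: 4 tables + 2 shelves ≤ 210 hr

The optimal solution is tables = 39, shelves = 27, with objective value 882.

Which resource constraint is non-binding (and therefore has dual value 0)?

assembly: 132/149 (slack 17)
lumber: 132/132 (binding)
carpentry: 210/210 (binding)
By complementary slackness, a constraint with positive slack has shadow price 0 → assembly.

assembly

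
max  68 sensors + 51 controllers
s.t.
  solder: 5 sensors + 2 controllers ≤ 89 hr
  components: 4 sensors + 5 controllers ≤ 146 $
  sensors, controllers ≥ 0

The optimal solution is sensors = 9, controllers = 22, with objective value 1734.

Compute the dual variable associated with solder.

Check each constraint at x*: solder 89/89 (tight); components 146/146 (tight).
The binding rows give the dual system: 5·y_solder + 4·y_components = 68 and 2·y_solder + 5·y_components = 51.
This yields shadow prices y_solder = 8, y_components = 7.
Shadow price of solder = 8.

8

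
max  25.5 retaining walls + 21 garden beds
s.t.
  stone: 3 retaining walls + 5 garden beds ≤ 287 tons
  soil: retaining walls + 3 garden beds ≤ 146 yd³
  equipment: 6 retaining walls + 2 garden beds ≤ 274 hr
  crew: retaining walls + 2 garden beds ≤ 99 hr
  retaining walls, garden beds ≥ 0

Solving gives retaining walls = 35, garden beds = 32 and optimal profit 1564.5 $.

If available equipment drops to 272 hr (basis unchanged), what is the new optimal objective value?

Check each constraint at x*: stone 265/287 (slack 22); soil 131/146 (slack 15); equipment 274/274 (tight); crew 99/99 (tight).
Since stone, soil are not tight, their duals are 0.
From A_Bᵀ y = c: 6·y_equipment + 1·y_crew = 25.5; 2·y_equipment + 2·y_crew = 21.
→ y_equipment = 3 and y_crew = 7.5.
Δz = y_equipment·Δb = 3 × (-2) = -6, so new z* = 1564.5 − 6 = 1558.5.

1558.5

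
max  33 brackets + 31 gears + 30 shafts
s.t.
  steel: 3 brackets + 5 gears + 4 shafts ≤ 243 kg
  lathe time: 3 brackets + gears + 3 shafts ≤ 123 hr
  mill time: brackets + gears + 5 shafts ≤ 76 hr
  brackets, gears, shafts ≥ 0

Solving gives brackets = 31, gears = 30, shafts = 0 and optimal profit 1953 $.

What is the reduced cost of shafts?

-8

At the optimum: steel uses 243 of 243 (binding); lathe time uses 123 of 123 (binding); mill time uses 61 of 76 (slack = 15).
By complementary slackness, y = 0 for the non-binding constraint.
The binding rows give the dual system: 3·y_steel + 3·y_lathe time = 33 and 5·y_steel + 1·y_lathe time = 31.
→ y_steel = 5 and y_lathe time = 6.
Reduced cost of shafts: c₃ − yᵀa₃ = 30 − (5·4 + 6·3) = 30 − 38 = -8.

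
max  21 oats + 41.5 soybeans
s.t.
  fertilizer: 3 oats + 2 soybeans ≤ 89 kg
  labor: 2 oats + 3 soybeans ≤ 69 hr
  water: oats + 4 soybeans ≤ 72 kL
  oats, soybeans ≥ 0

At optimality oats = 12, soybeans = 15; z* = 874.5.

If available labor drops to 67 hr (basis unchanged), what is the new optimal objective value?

At the optimum: fertilizer uses 66 of 89 (slack = 23); labor uses 69 of 69 (binding); water uses 72 of 72 (binding).
By complementary slackness, y = 0 for the non-binding constraint.
Dual feasibility on the basic columns requires 2·y_labor + 1·y_water = 21, 3·y_labor + 4·y_water = 41.5.
Solving: y_labor = 8.5, y_water = 4.
Δz = y_labor·Δb = 8.5 × (-2) = -17, so new z* = 874.5 − 17 = 857.5.

857.5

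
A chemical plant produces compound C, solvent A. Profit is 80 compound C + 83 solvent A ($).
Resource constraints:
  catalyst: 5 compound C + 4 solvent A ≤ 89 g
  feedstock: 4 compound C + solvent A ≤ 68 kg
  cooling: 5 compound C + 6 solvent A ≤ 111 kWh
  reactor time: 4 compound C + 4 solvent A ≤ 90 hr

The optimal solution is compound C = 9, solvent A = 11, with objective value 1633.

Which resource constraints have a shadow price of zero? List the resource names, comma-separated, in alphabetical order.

feedstock, reactor time

catalyst: 89/89 (binding)
feedstock: 47/68 (slack 21)
cooling: 111/111 (binding)
reactor time: 80/90 (slack 10)
By complementary slackness, a constraint with positive slack has shadow price 0 → feedstock, reactor time.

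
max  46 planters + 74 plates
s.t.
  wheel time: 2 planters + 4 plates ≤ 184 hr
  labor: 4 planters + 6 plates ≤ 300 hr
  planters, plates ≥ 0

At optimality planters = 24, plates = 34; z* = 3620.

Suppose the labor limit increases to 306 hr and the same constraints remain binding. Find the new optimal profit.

At the optimum: wheel time uses 184 of 184 (binding); labor uses 300 of 300 (binding).
Dual feasibility on the basic columns requires 2·y_wheel time + 4·y_labor = 46, 4·y_wheel time + 6·y_labor = 74.
Solving: y_wheel time = 5, y_labor = 9.
Δz = y_labor·Δb = 9 × (6) = 54, so new z* = 3620 + 54 = 3674.

3674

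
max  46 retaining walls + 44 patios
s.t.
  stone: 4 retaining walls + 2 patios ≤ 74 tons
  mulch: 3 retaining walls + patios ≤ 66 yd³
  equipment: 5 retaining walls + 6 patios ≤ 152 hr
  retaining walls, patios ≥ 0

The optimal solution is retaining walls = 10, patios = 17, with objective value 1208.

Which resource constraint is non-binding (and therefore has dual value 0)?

mulch

stone: 74/74 (binding)
mulch: 47/66 (slack 19)
equipment: 152/152 (binding)
By complementary slackness, a constraint with positive slack has shadow price 0 → mulch.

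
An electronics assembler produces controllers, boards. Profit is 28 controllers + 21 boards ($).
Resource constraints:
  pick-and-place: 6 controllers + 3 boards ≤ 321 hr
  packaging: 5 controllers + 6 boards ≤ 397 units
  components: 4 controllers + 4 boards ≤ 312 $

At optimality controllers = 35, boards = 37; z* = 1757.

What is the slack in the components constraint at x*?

components used = 4·35 + 4·37 = 288; slack = 312 − 288 = 24.

24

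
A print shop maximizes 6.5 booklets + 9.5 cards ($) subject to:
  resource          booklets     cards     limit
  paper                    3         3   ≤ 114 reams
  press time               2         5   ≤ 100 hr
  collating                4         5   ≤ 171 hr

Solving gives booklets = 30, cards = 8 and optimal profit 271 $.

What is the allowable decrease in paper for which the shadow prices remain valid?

54

Binding constraints: paper, press time. The basis is B = [[3,3],[2,5]] with det 9.
Per unit decrease in paper, x* moves by d = (-0.5556, 0.2222).
The basis stays optimal until booklets reaches 0; allowable decrease = 54 reams.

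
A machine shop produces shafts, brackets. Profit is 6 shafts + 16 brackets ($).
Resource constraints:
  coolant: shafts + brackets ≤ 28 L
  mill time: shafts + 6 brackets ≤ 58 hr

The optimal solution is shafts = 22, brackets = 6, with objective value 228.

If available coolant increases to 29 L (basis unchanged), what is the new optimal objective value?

At the optimum: coolant uses 28 of 28 (binding); mill time uses 58 of 58 (binding).
Dual feasibility on the basic columns requires 1·y_coolant + 1·y_mill time = 6, 1·y_coolant + 6·y_mill time = 16.
→ y_coolant = 4 and y_mill time = 2.
Δz = y_coolant·Δb = 4 × (1) = 4, so new z* = 228 + 4 = 232.

232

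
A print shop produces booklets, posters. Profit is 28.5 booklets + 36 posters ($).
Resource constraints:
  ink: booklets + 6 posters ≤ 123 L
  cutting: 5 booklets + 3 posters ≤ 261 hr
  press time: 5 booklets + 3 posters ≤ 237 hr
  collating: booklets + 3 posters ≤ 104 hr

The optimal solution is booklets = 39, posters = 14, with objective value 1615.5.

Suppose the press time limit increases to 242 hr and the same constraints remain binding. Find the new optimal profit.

Binding: ink and press time. Non-binding: cutting (24 unused), collating (23 unused).
Since cutting, collating are not tight, their duals are 0.
Dual feasibility on the basic columns requires 1·y_ink + 5·y_press time = 28.5, 6·y_ink + 3·y_press time = 36.
Solving: y_ink = 3.5, y_press time = 5.
Δz = y_press time·Δb = 5 × (5) = 25, so new z* = 1615.5 + 25 = 1640.5.

1640.5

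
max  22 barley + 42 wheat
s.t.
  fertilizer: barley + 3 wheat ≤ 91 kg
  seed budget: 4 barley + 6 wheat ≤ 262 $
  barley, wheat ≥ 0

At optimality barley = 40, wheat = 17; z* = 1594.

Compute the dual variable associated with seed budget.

4

Both fertilizer and seed budget are binding at x*.
The binding rows give the dual system: 1·y_fertilizer + 4·y_seed budget = 22 and 3·y_fertilizer + 6·y_seed budget = 42.
Solving: y_fertilizer = 6, y_seed budget = 4.
Shadow price of seed budget = 4.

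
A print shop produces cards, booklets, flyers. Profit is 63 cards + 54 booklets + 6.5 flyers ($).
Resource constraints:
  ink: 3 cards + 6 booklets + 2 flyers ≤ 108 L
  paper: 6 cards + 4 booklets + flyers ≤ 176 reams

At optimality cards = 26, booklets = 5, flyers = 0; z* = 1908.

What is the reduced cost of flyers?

At the optimum: ink uses 108 of 108 (binding); paper uses 176 of 176 (binding).
From A_Bᵀ y = c: 3·y_ink + 6·y_paper = 63; 6·y_ink + 4·y_paper = 54.
This yields shadow prices y_ink = 3, y_paper = 9.
Reduced cost of flyers: c₃ − yᵀa₃ = 6.5 − (3·2 + 9·1) = 6.5 − 15 = -8.5.

-8.5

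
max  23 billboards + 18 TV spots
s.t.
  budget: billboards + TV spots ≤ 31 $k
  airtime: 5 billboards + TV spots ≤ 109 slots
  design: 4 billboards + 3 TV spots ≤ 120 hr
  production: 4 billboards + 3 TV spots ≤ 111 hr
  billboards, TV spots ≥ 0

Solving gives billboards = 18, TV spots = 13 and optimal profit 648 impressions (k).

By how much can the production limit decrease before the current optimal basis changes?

18

Binding constraints: budget, production. The basis is B = [[1,1],[4,3]] with det -1.
Per unit decrease in production, x* moves by d = (-1, 1).
The basis stays optimal until billboards reaches 0; allowable decrease = 18 hr.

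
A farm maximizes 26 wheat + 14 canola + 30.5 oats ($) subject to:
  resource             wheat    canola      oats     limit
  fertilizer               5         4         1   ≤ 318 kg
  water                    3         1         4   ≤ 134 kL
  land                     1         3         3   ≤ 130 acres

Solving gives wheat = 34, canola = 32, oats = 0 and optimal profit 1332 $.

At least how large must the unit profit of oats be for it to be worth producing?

Binding: water and land. Non-binding: fertilizer (20 unused).
Since fertilizer is not tight, its dual is 0.
The binding rows give the dual system: 3·y_water + 1·y_land = 26 and 1·y_water + 3·y_land = 14.
This yields shadow prices y_water = 8, y_land = 2.
oats enters the basis when its profit ≥ yᵀa₃ = 8·4 + 2·3 = 38.

38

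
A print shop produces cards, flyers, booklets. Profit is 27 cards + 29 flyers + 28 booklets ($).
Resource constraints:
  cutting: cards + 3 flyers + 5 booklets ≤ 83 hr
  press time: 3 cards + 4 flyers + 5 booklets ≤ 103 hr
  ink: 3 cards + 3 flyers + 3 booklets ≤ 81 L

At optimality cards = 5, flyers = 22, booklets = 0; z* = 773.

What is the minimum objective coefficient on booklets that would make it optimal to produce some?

Binding: press time and ink. Non-binding: cutting (12 unused).
Slack constraints have shadow price 0 (complementary slackness).
From A_Bᵀ y = c: 3·y_press time + 3·y_ink = 27; 4·y_press time + 3·y_ink = 29.
Solving: y_press time = 2, y_ink = 7.
booklets enters the basis when its profit ≥ yᵀa₃ = 2·5 + 7·3 = 31.

31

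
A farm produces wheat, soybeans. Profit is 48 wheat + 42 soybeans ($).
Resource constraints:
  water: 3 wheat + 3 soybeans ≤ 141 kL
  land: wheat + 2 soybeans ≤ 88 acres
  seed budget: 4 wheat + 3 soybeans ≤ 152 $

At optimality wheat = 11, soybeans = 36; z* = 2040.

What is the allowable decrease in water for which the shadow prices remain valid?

Binding constraints: water, seed budget. The basis is B = [[3,3],[4,3]] with det -3.
Per unit decrease in water, x* moves by d = (1, -1.3333).
The basis stays optimal until soybeans reaches 0; allowable decrease = 27 kL.

27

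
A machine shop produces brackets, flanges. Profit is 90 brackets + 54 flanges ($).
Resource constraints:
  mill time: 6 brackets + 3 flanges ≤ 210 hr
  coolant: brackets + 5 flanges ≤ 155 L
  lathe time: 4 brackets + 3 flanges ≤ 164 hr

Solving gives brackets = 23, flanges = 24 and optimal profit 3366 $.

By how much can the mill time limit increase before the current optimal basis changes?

Binding constraints: mill time, lathe time. The basis is B = [[6,3],[4,3]] with det 6.
Per unit increase in mill time, x* moves by d = (0.5, -0.6667).
The basis stays optimal until flanges reaches 0; allowable increase = 36 hr.

36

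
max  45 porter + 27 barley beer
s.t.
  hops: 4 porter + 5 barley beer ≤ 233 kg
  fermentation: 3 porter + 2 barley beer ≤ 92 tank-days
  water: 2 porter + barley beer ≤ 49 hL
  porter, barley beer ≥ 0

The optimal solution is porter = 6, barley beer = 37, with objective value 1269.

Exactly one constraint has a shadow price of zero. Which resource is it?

hops

hops: 209/233 (slack 24)
fermentation: 92/92 (binding)
water: 49/49 (binding)
By complementary slackness, a constraint with positive slack has shadow price 0 → hops.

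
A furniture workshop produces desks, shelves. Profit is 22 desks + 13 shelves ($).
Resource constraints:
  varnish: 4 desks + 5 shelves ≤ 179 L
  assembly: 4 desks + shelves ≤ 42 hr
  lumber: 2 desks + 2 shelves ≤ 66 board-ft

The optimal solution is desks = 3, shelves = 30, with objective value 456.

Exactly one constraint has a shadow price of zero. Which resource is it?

varnish

varnish: 162/179 (slack 17)
assembly: 42/42 (binding)
lumber: 66/66 (binding)
By complementary slackness, a constraint with positive slack has shadow price 0 → varnish.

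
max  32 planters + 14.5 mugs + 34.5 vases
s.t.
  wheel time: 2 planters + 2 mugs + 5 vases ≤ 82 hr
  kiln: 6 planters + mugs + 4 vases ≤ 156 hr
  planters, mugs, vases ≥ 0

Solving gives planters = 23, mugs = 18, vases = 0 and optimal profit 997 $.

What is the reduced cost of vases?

-7

Both wheel time and kiln are binding at x*.
Dual feasibility on the basic columns requires 2·y_wheel time + 6·y_kiln = 32, 2·y_wheel time + 1·y_kiln = 14.5.
This yields shadow prices y_wheel time = 5.5, y_kiln = 3.5.
Reduced cost of vases: c₃ − yᵀa₃ = 34.5 − (5.5·5 + 3.5·4) = 34.5 − 41.5 = -7.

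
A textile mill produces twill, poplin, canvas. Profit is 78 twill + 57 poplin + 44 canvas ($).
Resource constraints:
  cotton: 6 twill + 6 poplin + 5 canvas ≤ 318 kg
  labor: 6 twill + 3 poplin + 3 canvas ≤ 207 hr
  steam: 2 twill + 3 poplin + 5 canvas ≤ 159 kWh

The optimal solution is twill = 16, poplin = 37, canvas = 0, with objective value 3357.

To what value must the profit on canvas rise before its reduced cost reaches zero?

Binding: cotton and labor. Non-binding: steam (16 unused).
Since steam is not tight, its dual is 0.
The binding rows give the dual system: 6·y_cotton + 6·y_labor = 78 and 6·y_cotton + 3·y_labor = 57.
This yields shadow prices y_cotton = 6, y_labor = 7.
canvas enters the basis when its profit ≥ yᵀa₃ = 6·5 + 7·3 = 51.

51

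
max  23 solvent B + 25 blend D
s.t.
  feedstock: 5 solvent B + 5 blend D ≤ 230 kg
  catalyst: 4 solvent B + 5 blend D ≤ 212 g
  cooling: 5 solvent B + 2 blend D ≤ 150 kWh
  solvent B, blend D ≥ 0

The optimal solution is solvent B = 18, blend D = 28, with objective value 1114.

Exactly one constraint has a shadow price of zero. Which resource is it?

cooling

feedstock: 230/230 (binding)
catalyst: 212/212 (binding)
cooling: 146/150 (slack 4)
By complementary slackness, a constraint with positive slack has shadow price 0 → cooling.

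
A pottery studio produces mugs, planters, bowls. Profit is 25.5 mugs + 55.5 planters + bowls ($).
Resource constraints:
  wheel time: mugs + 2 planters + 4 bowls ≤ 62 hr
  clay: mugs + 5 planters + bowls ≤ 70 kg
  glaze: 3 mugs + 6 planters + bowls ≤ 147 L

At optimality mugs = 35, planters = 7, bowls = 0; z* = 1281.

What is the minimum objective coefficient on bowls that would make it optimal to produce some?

At the optimum: wheel time uses 49 of 62 (slack = 13); clay uses 70 of 70 (binding); glaze uses 147 of 147 (binding).
By complementary slackness, y = 0 for the non-binding constraint.
From A_Bᵀ y = c: 1·y_clay + 3·y_glaze = 25.5; 5·y_clay + 6·y_glaze = 55.5.
→ y_clay = 1.5 and y_glaze = 8.
bowls enters the basis when its profit ≥ yᵀa₃ = 1.5·1 + 8·1 = 9.5.

9.5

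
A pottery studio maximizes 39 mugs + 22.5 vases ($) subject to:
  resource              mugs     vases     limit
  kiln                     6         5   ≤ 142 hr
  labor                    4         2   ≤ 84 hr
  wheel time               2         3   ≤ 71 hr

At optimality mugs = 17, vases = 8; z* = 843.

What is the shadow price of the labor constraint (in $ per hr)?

7.5

Binding: kiln and labor. Non-binding: wheel time (13 unused).
By complementary slackness, y = 0 for the non-binding constraint.
The binding rows give the dual system: 6·y_kiln + 4·y_labor = 39 and 5·y_kiln + 2·y_labor = 22.5.
This yields shadow prices y_kiln = 1.5, y_labor = 7.5.
Shadow price of labor = 7.5.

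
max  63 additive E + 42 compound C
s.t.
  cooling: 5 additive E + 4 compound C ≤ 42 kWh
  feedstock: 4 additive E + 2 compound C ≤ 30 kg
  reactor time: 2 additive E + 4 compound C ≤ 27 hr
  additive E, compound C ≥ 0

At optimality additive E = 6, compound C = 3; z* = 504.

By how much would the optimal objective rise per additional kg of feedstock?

7

At the optimum: cooling uses 42 of 42 (binding); feedstock uses 30 of 30 (binding); reactor time uses 24 of 27 (slack = 3).
Slack constraints have shadow price 0 (complementary slackness).
From A_Bᵀ y = c: 5·y_cooling + 4·y_feedstock = 63; 4·y_cooling + 2·y_feedstock = 42.
Solving: y_cooling = 7, y_feedstock = 7.
Shadow price of feedstock = 7.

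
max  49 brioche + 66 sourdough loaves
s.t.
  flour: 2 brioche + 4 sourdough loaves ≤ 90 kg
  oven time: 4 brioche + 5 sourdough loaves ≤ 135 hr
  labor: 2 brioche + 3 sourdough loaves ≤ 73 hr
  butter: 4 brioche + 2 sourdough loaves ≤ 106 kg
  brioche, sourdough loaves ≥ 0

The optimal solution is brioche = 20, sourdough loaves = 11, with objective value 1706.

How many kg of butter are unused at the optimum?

4

butter used = 4·20 + 2·11 = 102; slack = 106 − 102 = 4.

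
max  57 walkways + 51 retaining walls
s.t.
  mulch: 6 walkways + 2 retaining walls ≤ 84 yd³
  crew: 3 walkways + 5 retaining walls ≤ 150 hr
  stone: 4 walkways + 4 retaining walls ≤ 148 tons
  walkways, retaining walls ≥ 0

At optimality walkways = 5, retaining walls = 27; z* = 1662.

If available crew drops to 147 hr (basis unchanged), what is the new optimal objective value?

1638

Check each constraint at x*: mulch 84/84 (tight); crew 150/150 (tight); stone 128/148 (slack 20).
By complementary slackness, y = 0 for the non-binding constraint.
From A_Bᵀ y = c: 6·y_mulch + 3·y_crew = 57; 2·y_mulch + 5·y_crew = 51.
This yields shadow prices y_mulch = 5.5, y_crew = 8.
Δz = y_crew·Δb = 8 × (-3) = -24, so new z* = 1662 − 24 = 1638.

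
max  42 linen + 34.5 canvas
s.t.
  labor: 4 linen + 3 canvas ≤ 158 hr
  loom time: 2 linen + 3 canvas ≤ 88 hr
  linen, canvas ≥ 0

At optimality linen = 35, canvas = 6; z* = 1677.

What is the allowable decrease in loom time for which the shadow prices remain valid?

9

Binding constraints: labor, loom time. The basis is B = [[4,3],[2,3]] with det 6.
Per unit decrease in loom time, x* moves by d = (0.5, -0.6667).
The basis stays optimal until canvas reaches 0; allowable decrease = 9 hr.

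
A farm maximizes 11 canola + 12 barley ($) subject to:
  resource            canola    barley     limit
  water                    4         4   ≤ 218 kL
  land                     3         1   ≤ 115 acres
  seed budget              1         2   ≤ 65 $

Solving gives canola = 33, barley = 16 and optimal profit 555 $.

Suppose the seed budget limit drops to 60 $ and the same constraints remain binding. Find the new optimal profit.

Binding: land and seed budget. Non-binding: water (22 unused).
By complementary slackness, y = 0 for the non-binding constraint.
Dual feasibility on the basic columns requires 3·y_land + 1·y_seed budget = 11, 1·y_land + 2·y_seed budget = 12.
→ y_land = 2 and y_seed budget = 5.
Δz = y_seed budget·Δb = 5 × (-5) = -25, so new z* = 555 − 25 = 530.

530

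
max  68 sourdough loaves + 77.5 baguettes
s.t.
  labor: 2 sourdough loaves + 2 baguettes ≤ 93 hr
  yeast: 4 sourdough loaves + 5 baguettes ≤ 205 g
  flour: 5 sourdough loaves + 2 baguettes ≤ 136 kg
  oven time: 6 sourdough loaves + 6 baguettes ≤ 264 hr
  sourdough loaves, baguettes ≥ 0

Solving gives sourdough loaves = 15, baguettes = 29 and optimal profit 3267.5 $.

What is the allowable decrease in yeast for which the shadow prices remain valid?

Binding constraints: yeast, oven time. The basis is B = [[4,5],[6,6]] with det -6.
Per unit decrease in yeast, x* moves by d = (1, -1).
The basis stays optimal until flour becomes binding; allowable decrease = 1 g.

1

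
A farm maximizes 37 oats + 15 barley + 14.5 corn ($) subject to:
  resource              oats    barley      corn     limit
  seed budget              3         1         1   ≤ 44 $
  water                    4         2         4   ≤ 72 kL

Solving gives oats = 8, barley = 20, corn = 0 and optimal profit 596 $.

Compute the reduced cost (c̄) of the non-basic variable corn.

-8.5

Check each constraint at x*: seed budget 44/44 (tight); water 72/72 (tight).
The binding rows give the dual system: 3·y_seed budget + 4·y_water = 37 and 1·y_seed budget + 2·y_water = 15.
This yields shadow prices y_seed budget = 7, y_water = 4.
Reduced cost of corn: c₃ − yᵀa₃ = 14.5 − (7·1 + 4·4) = 14.5 − 23 = -8.5.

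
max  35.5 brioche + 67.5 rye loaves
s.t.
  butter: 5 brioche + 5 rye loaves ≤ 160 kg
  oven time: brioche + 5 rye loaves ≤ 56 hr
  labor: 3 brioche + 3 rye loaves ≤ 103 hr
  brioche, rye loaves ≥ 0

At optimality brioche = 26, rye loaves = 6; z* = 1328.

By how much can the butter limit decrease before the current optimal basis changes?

Binding constraints: butter, oven time. The basis is B = [[5,5],[1,5]] with det 20.
Per unit decrease in butter, x* moves by d = (-0.25, 0.05).
The basis stays optimal until brioche reaches 0; allowable decrease = 104 kg.

104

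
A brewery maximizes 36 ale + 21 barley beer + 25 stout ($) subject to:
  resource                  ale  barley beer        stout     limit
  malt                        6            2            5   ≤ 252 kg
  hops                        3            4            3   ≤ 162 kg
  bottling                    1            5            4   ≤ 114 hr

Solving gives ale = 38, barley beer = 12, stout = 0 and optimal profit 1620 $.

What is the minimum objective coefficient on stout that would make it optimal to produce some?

At the optimum: malt uses 252 of 252 (binding); hops uses 162 of 162 (binding); bottling uses 98 of 114 (slack = 16).
By complementary slackness, y = 0 for the non-binding constraint.
Dual feasibility on the basic columns requires 6·y_malt + 3·y_hops = 36, 2·y_malt + 4·y_hops = 21.
→ y_malt = 4.5 and y_hops = 3.
stout enters the basis when its profit ≥ yᵀa₃ = 4.5·5 + 3·3 = 31.5.

31.5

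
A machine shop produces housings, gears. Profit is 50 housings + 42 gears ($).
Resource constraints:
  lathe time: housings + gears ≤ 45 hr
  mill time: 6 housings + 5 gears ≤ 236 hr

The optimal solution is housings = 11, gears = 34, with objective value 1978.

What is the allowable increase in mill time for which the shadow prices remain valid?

34

Binding constraints: lathe time, mill time. The basis is B = [[1,1],[6,5]] with det -1.
Per unit increase in mill time, x* moves by d = (1, -1).
The basis stays optimal until gears reaches 0; allowable increase = 34 hr.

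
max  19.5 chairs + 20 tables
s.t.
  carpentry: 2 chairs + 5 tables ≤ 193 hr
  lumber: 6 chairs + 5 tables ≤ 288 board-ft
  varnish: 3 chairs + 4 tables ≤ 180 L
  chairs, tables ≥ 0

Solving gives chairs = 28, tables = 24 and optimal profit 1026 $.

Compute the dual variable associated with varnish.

2.5

Binding: lumber and varnish. Non-binding: carpentry (17 unused).
Since carpentry is not tight, its dual is 0.
Dual feasibility on the basic columns requires 6·y_lumber + 3·y_varnish = 19.5, 5·y_lumber + 4·y_varnish = 20.
This yields shadow prices y_lumber = 2, y_varnish = 2.5.
Shadow price of varnish = 2.5.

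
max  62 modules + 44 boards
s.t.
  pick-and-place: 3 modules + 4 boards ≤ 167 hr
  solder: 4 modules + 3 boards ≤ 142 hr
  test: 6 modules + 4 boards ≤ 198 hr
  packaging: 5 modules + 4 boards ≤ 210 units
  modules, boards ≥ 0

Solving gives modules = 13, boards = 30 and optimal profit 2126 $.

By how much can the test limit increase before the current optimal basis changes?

15

Binding constraints: solder, test. The basis is B = [[4,3],[6,4]] with det -2.
Per unit increase in test, x* moves by d = (1.5, -2).
The basis stays optimal until boards reaches 0; allowable increase = 15 hr.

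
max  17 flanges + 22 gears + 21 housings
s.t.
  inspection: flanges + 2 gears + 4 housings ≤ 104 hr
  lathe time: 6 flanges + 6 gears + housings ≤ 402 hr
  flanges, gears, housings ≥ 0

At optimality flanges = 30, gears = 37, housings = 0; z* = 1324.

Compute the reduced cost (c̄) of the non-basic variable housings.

At the optimum: inspection uses 104 of 104 (binding); lathe time uses 402 of 402 (binding).
Dual feasibility on the basic columns requires 1·y_inspection + 6·y_lathe time = 17, 2·y_inspection + 6·y_lathe time = 22.
→ y_inspection = 5 and y_lathe time = 2.
Reduced cost of housings: c₃ − yᵀa₃ = 21 − (5·4 + 2·1) = 21 − 22 = -1.

-1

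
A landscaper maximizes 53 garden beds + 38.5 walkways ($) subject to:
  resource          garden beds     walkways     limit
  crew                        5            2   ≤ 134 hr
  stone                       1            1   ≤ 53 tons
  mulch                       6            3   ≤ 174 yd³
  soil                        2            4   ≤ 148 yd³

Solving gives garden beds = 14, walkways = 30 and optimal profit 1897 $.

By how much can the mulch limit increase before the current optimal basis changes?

Binding constraints: mulch, soil. The basis is B = [[6,3],[2,4]] with det 18.
Per unit increase in mulch, x* moves by d = (0.2222, -0.1111).
The basis stays optimal until crew becomes binding; allowable increase = 4.5 yd³.

4.5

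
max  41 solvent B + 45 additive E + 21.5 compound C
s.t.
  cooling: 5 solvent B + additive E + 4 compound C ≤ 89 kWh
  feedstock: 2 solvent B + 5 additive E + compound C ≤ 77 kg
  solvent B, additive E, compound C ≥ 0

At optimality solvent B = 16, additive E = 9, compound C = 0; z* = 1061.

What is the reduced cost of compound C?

-6.5

At the optimum: cooling uses 89 of 89 (binding); feedstock uses 77 of 77 (binding).
From A_Bᵀ y = c: 5·y_cooling + 2·y_feedstock = 41; 1·y_cooling + 5·y_feedstock = 45.
→ y_cooling = 5 and y_feedstock = 8.
Reduced cost of compound C: c₃ − yᵀa₃ = 21.5 − (5·4 + 8·1) = 21.5 − 28 = -6.5.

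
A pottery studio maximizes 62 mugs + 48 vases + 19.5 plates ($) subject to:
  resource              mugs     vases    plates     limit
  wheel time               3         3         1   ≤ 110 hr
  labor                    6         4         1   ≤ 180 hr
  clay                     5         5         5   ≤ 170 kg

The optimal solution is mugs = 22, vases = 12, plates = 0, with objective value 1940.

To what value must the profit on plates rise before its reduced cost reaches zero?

27

Binding: labor and clay. Non-binding: wheel time (8 unused).
By complementary slackness, y = 0 for the non-binding constraint.
Dual feasibility on the basic columns requires 6·y_labor + 5·y_clay = 62, 4·y_labor + 5·y_clay = 48.
→ y_labor = 7 and y_clay = 4.
plates enters the basis when its profit ≥ yᵀa₃ = 7·1 + 4·5 = 27.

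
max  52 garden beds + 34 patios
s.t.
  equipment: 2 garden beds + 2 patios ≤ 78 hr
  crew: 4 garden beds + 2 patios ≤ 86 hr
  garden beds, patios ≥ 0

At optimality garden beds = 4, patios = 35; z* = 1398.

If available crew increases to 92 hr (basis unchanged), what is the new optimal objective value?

1452

Check each constraint at x*: equipment 78/78 (tight); crew 86/86 (tight).
Dual feasibility on the basic columns requires 2·y_equipment + 4·y_crew = 52, 2·y_equipment + 2·y_crew = 34.
Solving: y_equipment = 8, y_crew = 9.
Δz = y_crew·Δb = 9 × (6) = 54, so new z* = 1398 + 54 = 1452.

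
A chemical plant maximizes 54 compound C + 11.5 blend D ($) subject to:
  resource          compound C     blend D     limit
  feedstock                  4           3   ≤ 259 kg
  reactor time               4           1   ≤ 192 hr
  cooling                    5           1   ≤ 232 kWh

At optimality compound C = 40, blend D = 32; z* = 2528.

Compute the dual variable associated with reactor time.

3.5

At the optimum: feedstock uses 256 of 259 (slack = 3); reactor time uses 192 of 192 (binding); cooling uses 232 of 232 (binding).
Since feedstock is not tight, its dual is 0.
The binding rows give the dual system: 4·y_reactor time + 5·y_cooling = 54 and 1·y_reactor time + 1·y_cooling = 11.5.
Solving: y_reactor time = 3.5, y_cooling = 8.
Shadow price of reactor time = 3.5.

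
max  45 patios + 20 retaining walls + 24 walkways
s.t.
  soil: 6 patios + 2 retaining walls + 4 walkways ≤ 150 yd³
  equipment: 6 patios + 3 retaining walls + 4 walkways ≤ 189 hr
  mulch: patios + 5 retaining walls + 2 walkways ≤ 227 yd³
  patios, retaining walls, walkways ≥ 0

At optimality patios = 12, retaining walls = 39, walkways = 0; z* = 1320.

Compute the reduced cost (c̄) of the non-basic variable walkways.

Binding: soil and equipment. Non-binding: mulch (20 unused).
Slack constraints have shadow price 0 (complementary slackness).
From A_Bᵀ y = c: 6·y_soil + 6·y_equipment = 45; 2·y_soil + 3·y_equipment = 20.
This yields shadow prices y_soil = 2.5, y_equipment = 5.
Reduced cost of walkways: c₃ − yᵀa₃ = 24 − (2.5·4 + 5·4) = 24 − 30 = -6.

-6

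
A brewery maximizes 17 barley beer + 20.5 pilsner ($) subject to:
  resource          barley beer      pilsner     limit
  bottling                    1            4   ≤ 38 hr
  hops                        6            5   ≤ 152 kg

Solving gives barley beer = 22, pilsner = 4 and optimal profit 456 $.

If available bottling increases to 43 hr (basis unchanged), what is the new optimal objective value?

466

Check each constraint at x*: bottling 38/38 (tight); hops 152/152 (tight).
Dual feasibility on the basic columns requires 1·y_bottling + 6·y_hops = 17, 4·y_bottling + 5·y_hops = 20.5.
This yields shadow prices y_bottling = 2, y_hops = 2.5.
Δz = y_bottling·Δb = 2 × (5) = 10, so new z* = 456 + 10 = 466.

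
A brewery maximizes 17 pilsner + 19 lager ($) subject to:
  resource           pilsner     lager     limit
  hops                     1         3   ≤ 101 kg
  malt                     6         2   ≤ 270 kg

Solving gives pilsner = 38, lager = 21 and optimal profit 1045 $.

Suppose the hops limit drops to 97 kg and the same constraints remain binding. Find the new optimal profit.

1025

Check each constraint at x*: hops 101/101 (tight); malt 270/270 (tight).
From A_Bᵀ y = c: 1·y_hops + 6·y_malt = 17; 3·y_hops + 2·y_malt = 19.
Solving: y_hops = 5, y_malt = 2.
Δz = y_hops·Δb = 5 × (-4) = -20, so new z* = 1045 − 20 = 1025.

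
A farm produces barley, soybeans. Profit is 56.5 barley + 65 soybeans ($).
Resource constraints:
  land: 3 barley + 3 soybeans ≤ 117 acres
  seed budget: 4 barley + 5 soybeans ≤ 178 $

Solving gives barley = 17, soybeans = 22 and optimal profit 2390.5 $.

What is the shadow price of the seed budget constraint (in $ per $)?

8.5

Check each constraint at x*: land 117/117 (tight); seed budget 178/178 (tight).
Dual feasibility on the basic columns requires 3·y_land + 4·y_seed budget = 56.5, 3·y_land + 5·y_seed budget = 65.
→ y_land = 7.5 and y_seed budget = 8.5.
Shadow price of seed budget = 8.5.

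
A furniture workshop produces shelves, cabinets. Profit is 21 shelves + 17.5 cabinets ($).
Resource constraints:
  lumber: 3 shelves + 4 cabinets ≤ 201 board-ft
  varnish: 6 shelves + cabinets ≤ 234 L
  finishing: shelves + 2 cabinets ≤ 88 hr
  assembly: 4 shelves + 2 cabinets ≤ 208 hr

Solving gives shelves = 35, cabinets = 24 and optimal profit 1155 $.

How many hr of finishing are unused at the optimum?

finishing used = 1·35 + 2·24 = 83; slack = 88 − 83 = 5.

5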